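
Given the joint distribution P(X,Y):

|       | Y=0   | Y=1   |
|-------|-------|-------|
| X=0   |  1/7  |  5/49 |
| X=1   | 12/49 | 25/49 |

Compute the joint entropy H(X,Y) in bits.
1.7295 bits

H(X,Y) = -Σ_{x,y} P(x,y) log₂ P(x,y). Per-cell terms -P(x,y)·log₂P(x,y):
  X=0: 0.4011, 0.3360
  X=1: 0.4971, 0.4953
Sum of the 4 terms: H(X,Y) = 1.7295 bits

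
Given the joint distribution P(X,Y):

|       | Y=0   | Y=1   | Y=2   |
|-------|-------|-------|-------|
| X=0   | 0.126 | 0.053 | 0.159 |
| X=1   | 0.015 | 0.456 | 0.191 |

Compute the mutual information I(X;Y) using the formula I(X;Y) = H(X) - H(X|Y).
0.2608 bits

I(X;Y) = H(X) - H(X|Y)

Marginal of X (row sums):
  P(X=0) = 0.126 + 0.053 + 0.159 = 0.338
  P(X=1) = 0.015 + 0.456 + 0.191 = 0.662
H(X) = -[0.338·log₂(0.338) + 0.662·log₂(0.662)]
  = 0.5289 + 0.3940 = 0.9229 bits

Marginal of Y (column sums):
  P(Y=0) = 0.126 + 0.015 = 0.141
  P(Y=1) = 0.053 + 0.456 = 0.509
  P(Y=2) = 0.159 + 0.191 = 0.350
H(X|Y) = Σ_y P(y)·H(X|Y=y):
  Y=0: P(Y=0) = 0.141, P(X|Y=0) = (42/47, 5/47) → H(X|Y=0) = 0.4889
  Y=1: P(Y=1) = 0.509, P(X|Y=1) = (53/509, 456/509) → H(X|Y=1) = 0.4819
  Y=2: P(Y=2) = 0.350, P(X|Y=2) = (159/350, 191/350) → H(X|Y=2) = 0.9940
H(X|Y) = 0.141·0.4889 + 0.509·0.4819 + 0.350·0.9940 = 0.6621 bits

I(X;Y) = H(X) - H(X|Y) = 0.9229 - 0.6621 = 0.2608 bits

Cross-check via I(X;Y) = H(X) + H(Y) - H(X,Y): computing H(Y) from the column sums and H(X,Y) from the 6 cells in the same way gives H(Y) = 1.4245 bits and H(X,Y) = 2.0866 bits, so
I(X;Y) = 0.9229 + 1.4245 - 2.0866 = 0.2608 bits ✓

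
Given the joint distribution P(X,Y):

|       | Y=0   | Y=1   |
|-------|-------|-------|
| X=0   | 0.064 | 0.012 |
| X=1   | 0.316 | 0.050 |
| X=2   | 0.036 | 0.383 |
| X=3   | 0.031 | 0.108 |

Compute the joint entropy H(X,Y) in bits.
2.2768 bits

H(X,Y) = -Σ_{x,y} P(x,y) log₂ P(x,y). Per-cell terms -P(x,y)·log₂P(x,y):
  X=0: 0.25381, 0.07657
  X=1: 0.52519, 0.21610
  X=2: 0.17265, 0.53030
  X=3: 0.15536, 0.34678
Sum of the 8 terms: H(X,Y) = 2.2768 bits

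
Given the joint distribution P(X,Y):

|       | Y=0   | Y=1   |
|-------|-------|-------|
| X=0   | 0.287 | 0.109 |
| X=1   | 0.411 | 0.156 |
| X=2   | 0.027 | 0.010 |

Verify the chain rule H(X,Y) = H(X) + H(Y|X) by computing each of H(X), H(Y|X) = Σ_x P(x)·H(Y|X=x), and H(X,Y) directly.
H(X) = 1.1693 bits, H(Y|X) = 0.8485 bits, H(X,Y) = 2.0179 bits

Marginal of X (row sums):
  P(X=0) = 0.287 + 0.109 = 0.396
  P(X=1) = 0.411 + 0.156 = 0.567
  P(X=2) = 0.027 + 0.010 = 0.037
H(X) = -[0.396·log₂(0.396) + 0.567·log₂(0.567) + 0.037·log₂(0.037)]
  = 0.52923 + 0.46413 + 0.17598 = 1.1693 bits

H(Y|X) = Σ_x P(x)·H(Y|X=x):
  X=0: P(X=0) = 0.396, P(Y|X=0) = (287/396, 109/396) → H(Y|X=0) = 0.84890
  X=1: P(X=1) = 0.567, P(Y|X=1) = (137/189, 52/189) → H(Y|X=1) = 0.84873
  X=2: P(X=2) = 0.037, P(Y|X=2) = (27/37, 10/37) → H(Y|X=2) = 0.84185
H(Y|X) = 0.396·0.84890 + 0.567·0.84873 + 0.037·0.84185 = 0.8485 bits

H(X,Y) = -Σ_{x,y} P(x,y) log₂ P(x,y). Per-cell terms -P(x,y)·log₂P(x,y):
  X=0: 0.51685, 0.34854
  X=1: 0.52723, 0.41814
  X=2: 0.14069, 0.06644
Sum of the 6 terms: H(X,Y) = 2.0179 bits

Chain rule check:
  H(X) + H(Y|X) = 1.1693 + 0.8485 = 2.0178 bits
  H(X,Y) = 2.0179 bits
✓ Chain rule verified (Δ = 0.0001 is 4-dp rounding noise: each of the three values was rounded independently).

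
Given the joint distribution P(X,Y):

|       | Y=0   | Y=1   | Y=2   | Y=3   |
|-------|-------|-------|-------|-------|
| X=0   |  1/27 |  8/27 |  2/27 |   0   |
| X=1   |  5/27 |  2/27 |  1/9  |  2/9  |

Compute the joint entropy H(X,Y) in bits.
2.5373 bits

H(X,Y) = -Σ_{x,y} P(x,y) log₂ P(x,y). Per-cell terms -P(x,y)·log₂P(x,y):
  X=0: 0.17611, 0.51997, 0.27814, 0.00000
  X=1: 0.45055, 0.27814, 0.35221, 0.48221
  (cells with P = 0 contribute 0)
Sum of the 8 terms: H(X,Y) = 2.5373 bits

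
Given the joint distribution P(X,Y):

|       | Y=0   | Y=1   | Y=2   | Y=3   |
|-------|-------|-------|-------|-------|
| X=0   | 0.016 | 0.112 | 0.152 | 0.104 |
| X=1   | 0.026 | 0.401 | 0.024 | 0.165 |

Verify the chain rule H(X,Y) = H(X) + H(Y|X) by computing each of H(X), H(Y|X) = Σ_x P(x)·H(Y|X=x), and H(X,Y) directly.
H(X) = 0.9608 bits, H(Y|X) = 1.4647 bits, H(X,Y) = 2.4255 bits

Marginal of X (row sums):
  P(X=0) = 0.016 + 0.112 + 0.152 + 0.104 = 0.384
  P(X=1) = 0.026 + 0.401 + 0.024 + 0.165 = 0.616
H(X) = -[0.384·log₂(0.384) + 0.616·log₂(0.616)]
  = 0.53024 + 0.43058 = 0.9608 bits

H(Y|X) = Σ_x P(x)·H(Y|X=x):
  X=0: P(X=0) = 0.384, P(Y|X=0) = (1/24, 7/24, 19/48, 13/48) → H(Y|X=0) = 1.74914
  X=1: P(X=1) = 0.616, P(Y|X=1) = (13/308, 401/616, 3/77, 15/56) → H(Y|X=1) = 1.28736
H(Y|X) = 0.384·1.74914 + 0.616·1.28736 = 1.4647 bits

H(X,Y) = -Σ_{x,y} P(x,y) log₂ P(x,y). Per-cell terms -P(x,y)·log₂P(x,y):
  X=0: 0.09545, 0.35374, 0.41311, 0.33960
  X=1: 0.13690, 0.52865, 0.12914, 0.42891
Sum of the 8 terms: H(X,Y) = 2.4255 bits

Chain rule check:
  H(X) + H(Y|X) = 0.9608 + 1.4647 = 2.4255 bits
  H(X,Y) = 2.4255 bits
✓ Chain rule verified.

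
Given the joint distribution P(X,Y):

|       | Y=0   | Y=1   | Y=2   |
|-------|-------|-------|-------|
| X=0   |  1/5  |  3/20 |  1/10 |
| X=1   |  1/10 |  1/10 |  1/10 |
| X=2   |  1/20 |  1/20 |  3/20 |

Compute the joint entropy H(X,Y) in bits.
3.0464 bits

H(X,Y) = -Σ_{x,y} P(x,y) log₂ P(x,y). Per-cell terms -P(x,y)·log₂P(x,y):
  X=0: 0.4644, 0.4105, 0.3322
  X=1: 0.3322, 0.3322, 0.3322
  X=2: 0.2161, 0.2161, 0.4105
Sum of the 9 terms: H(X,Y) = 3.0464 bits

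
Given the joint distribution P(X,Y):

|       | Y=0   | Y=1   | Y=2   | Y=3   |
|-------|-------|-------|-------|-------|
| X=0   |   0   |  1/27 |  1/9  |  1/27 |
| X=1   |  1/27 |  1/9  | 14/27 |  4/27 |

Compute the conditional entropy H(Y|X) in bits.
1.4409 bits

H(Y|X) = H(X,Y) - H(X)

H(X,Y) = -Σ_{x,y} P(x,y) log₂ P(x,y). Per-cell terms -P(x,y)·log₂P(x,y):
  X=0: 0.00000, 0.17611, 0.35221, 0.17611
  X=1: 0.17611, 0.35221, 0.49131, 0.40813
  (cells with P = 0 contribute 0)
Sum of the 8 terms: H(X,Y) = 2.1322 bits

Marginal of X (row sums):
  P(X=0) = 0 + 1/27 + 1/9 + 1/27 = 5/27
  P(X=1) = 1/27 + 1/9 + 14/27 + 4/27 = 22/27
H(X) = -[(5/27)·log₂(5/27) + (22/27)·log₂(22/27)]
  = 0.45055 + 0.24074 = 0.6913 bits

H(Y|X) = H(X,Y) - H(X) = 2.1322 - 0.6913 = 1.4409 bits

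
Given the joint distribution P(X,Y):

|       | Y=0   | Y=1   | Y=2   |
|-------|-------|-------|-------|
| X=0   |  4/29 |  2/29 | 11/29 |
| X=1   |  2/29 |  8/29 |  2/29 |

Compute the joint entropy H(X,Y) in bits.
2.2354 bits

H(X,Y) = -Σ_{x,y} P(x,y) log₂ P(x,y). Per-cell terms -P(x,y)·log₂P(x,y):
  X=0: 0.39420, 0.26607, 0.53048
  X=1: 0.26607, 0.51255, 0.26607
Sum of the 6 terms: H(X,Y) = 2.2354 bits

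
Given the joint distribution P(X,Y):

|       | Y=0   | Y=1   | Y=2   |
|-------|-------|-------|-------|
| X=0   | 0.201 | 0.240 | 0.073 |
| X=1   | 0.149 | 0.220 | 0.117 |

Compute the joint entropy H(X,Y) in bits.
2.4870 bits

H(X,Y) = -Σ_{x,y} P(x,y) log₂ P(x,y). Per-cell terms -P(x,y)·log₂P(x,y):
  X=0: 0.4653, 0.4941, 0.2756
  X=1: 0.4092, 0.4806, 0.3622
Sum of the 6 terms: H(X,Y) = 2.4870 bits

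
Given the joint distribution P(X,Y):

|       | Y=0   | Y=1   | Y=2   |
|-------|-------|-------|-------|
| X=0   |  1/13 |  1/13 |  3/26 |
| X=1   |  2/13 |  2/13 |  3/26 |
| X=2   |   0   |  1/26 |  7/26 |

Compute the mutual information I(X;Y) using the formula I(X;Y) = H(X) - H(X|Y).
0.2462 bits

I(X;Y) = H(X) - H(X|Y)

Marginal of X (row sums):
  P(X=0) = 1/13 + 1/13 + 3/26 = 7/26
  P(X=1) = 2/13 + 2/13 + 3/26 = 11/26
  P(X=2) = 0 + 1/26 + 7/26 = 4/13
H(X) = -[(7/26)·log₂(7/26) + (11/26)·log₂(11/26) + (4/13)·log₂(4/13)]
  = 0.50968 + 0.52504 + 0.52321 = 1.55793 bits

Marginal of Y (column sums):
  P(Y=0) = 1/13 + 2/13 + 0 = 3/13
  P(Y=1) = 1/13 + 2/13 + 1/26 = 7/26
  P(Y=2) = 3/26 + 3/26 + 7/26 = 1/2
H(X|Y) = Σ_y P(y)·H(X|Y=y):
  Y=0: P(Y=0) = 3/13, P(X|Y=0) = (1/3, 2/3, 0) → H(X|Y=0) = 0.91830
  Y=1: P(Y=1) = 7/26, P(X|Y=1) = (2/7, 4/7, 1/7) → H(X|Y=1) = 1.37878
  Y=2: P(Y=2) = 1/2, P(X|Y=2) = (3/13, 3/13, 7/13) → H(X|Y=2) = 1.45727
H(X|Y) = (3/13)·0.91830 + (7/26)·1.37878 + (1/2)·1.45727 = 1.31176 bits

I(X;Y) = H(X) - H(X|Y) = 1.55793 - 1.31176 = 0.2462 bits

Cross-check via I(X;Y) = H(X) + H(Y) - H(X,Y): computing H(Y) from the column sums and H(X,Y) from the 9 cells in the same way gives H(Y) = 1.49786 bits and H(X,Y) = 2.80962 bits, so
I(X;Y) = 1.55793 + 1.49786 - 2.80962 = 0.2462 bits ✓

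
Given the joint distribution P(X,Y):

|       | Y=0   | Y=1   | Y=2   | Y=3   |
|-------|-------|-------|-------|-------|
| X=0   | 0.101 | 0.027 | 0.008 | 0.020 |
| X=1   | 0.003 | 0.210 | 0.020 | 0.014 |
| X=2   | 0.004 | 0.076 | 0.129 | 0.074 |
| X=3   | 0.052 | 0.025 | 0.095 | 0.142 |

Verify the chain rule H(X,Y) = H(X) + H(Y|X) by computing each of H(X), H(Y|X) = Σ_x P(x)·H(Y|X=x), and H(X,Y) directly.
H(X) = 1.9566 bits, H(Y|X) = 1.4347 bits, H(X,Y) = 3.3913 bits

Marginal of X (row sums):
  P(X=0) = 0.101 + 0.027 + 0.008 + 0.020 = 0.156
  P(X=1) = 0.003 + 0.210 + 0.020 + 0.014 = 0.247
  P(X=2) = 0.004 + 0.076 + 0.129 + 0.074 = 0.283
  P(X=3) = 0.052 + 0.025 + 0.095 + 0.142 = 0.314
H(X) = -[0.156·log₂(0.156) + 0.247·log₂(0.247) + 0.283·log₂(0.283) + 0.314·log₂(0.314)]
  = 0.41814 + 0.49830 + 0.51538 + 0.52475 = 1.9566 bits

H(Y|X) = Σ_x P(x)·H(Y|X=x):
  X=0: P(X=0) = 0.156, P(Y|X=0) = (101/156, 9/52, 2/39, 5/39) → H(Y|X=0) = 1.44374
  X=1: P(X=1) = 0.247, P(Y|X=1) = (3/247, 210/247, 20/247, 14/247) → H(Y|X=1) = 0.80469
  X=2: P(X=2) = 0.283, P(Y|X=2) = (4/283, 76/283, 129/283, 74/283) → H(Y|X=2) = 1.61890
  X=3: P(X=3) = 0.314, P(Y|X=3) = (26/157, 25/314, 95/314, 71/157) → H(Y|X=3) = 1.75984
H(Y|X) = 0.156·1.44374 + 0.247·0.80469 + 0.283·1.61890 + 0.314·1.75984 = 1.4347 bits

H(X,Y) = -Σ_{x,y} P(x,y) log₂ P(x,y). Per-cell terms -P(x,y)·log₂P(x,y):
  X=0: 0.33406, 0.14069, 0.05573, 0.11288
  X=1: 0.02514, 0.47282, 0.11288, 0.08622
  X=2: 0.03186, 0.28256, 0.38114, 0.27797
  X=3: 0.22180, 0.13305, 0.32261, 0.39988
Sum of the 16 terms: H(X,Y) = 3.3913 bits

Chain rule check:
  H(X) + H(Y|X) = 1.9566 + 1.4347 = 3.3913 bits
  H(X,Y) = 3.3913 bits
✓ Chain rule verified.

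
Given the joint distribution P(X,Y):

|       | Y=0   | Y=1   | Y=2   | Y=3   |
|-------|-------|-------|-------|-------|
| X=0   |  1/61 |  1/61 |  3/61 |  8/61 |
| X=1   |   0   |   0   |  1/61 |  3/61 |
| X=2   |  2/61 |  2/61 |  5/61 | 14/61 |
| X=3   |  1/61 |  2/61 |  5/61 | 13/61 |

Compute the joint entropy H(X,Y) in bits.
3.2400 bits

H(X,Y) = -Σ_{x,y} P(x,y) log₂ P(x,y). Per-cell terms -P(x,y)·log₂P(x,y):
  X=0: 0.09723, 0.09723, 0.21373, 0.38436
  X=1: 0.00000, 0.00000, 0.09723, 0.21373
  X=2: 0.16166, 0.16166, 0.29580, 0.48733
  X=3: 0.09723, 0.16166, 0.29580, 0.47531
  (cells with P = 0 contribute 0)
Sum of the 16 terms: H(X,Y) = 3.2400 bits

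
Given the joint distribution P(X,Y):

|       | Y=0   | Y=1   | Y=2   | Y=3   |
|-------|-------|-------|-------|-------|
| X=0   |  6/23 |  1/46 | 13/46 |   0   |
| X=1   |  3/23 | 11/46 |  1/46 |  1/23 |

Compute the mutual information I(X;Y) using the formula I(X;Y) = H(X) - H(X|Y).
0.4074 bits

I(X;Y) = H(X) - H(X|Y)

Marginal of X (row sums):
  P(X=0) = 6/23 + 1/46 + 13/46 + 0 = 13/23
  P(X=1) = 3/23 + 11/46 + 1/46 + 1/23 = 10/23
H(X) = -[(13/23)·log₂(13/23) + (10/23)·log₂(10/23)]
  = 0.46524 + 0.52245 = 0.9877 bits

Marginal of Y (column sums):
  P(Y=0) = 6/23 + 3/23 = 9/23
  P(Y=1) = 1/46 + 11/46 = 6/23
  P(Y=2) = 13/46 + 1/46 = 7/23
  P(Y=3) = 0 + 1/23 = 1/23
H(X|Y) = Σ_y P(y)·H(X|Y=y):
  Y=0: P(Y=0) = 9/23, P(X|Y=0) = (2/3, 1/3) → H(X|Y=0) = 0.91830
  Y=1: P(Y=1) = 6/23, P(X|Y=1) = (1/12, 11/12) → H(X|Y=1) = 0.41382
  Y=2: P(Y=2) = 7/23, P(X|Y=2) = (13/14, 1/14) → H(X|Y=2) = 0.37123
  Y=3: P(Y=3) = 1/23, P(X|Y=3) = (0, 1) → H(X|Y=3) = 0.00000
H(X|Y) = (9/23)·0.91830 + (6/23)·0.41382 + (7/23)·0.37123 + (1/23)·0.00000 = 0.5803 bits

I(X;Y) = H(X) - H(X|Y) = 0.9877 - 0.5803 = 0.4074 bits

Cross-check via I(X;Y) = H(X) + H(Y) - H(X,Y): computing H(Y) from the column sums and H(X,Y) from the 8 cells in the same way gives H(Y) = 1.7544 bits and H(X,Y) = 2.3347 bits, so
I(X;Y) = 0.9877 + 1.7544 - 2.3347 = 0.4074 bits ✓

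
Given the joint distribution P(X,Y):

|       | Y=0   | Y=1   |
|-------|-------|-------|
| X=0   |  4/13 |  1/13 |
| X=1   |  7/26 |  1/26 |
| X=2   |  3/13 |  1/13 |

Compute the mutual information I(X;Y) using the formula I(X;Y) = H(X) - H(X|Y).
0.0117 bits

I(X;Y) = H(X) - H(X|Y)

Marginal of X (row sums):
  P(X=0) = 4/13 + 1/13 = 5/13
  P(X=1) = 7/26 + 1/26 = 4/13
  P(X=2) = 3/13 + 1/13 = 4/13
H(X) = -[(5/13)·log₂(5/13) + (4/13)·log₂(4/13) + (4/13)·log₂(4/13)]
  = 0.5302 + 0.5232 + 0.5232 = 1.5766 bits

Marginal of Y (column sums):
  P(Y=0) = 4/13 + 7/26 + 3/13 = 21/26
  P(Y=1) = 1/13 + 1/26 + 1/13 = 5/26
H(X|Y) = Σ_y P(y)·H(X|Y=y):
  Y=0: P(Y=0) = 21/26, P(X|Y=0) = (8/21, 1/3, 2/7) → H(X|Y=0) = 1.5751
  Y=1: P(Y=1) = 5/26, P(X|Y=1) = (2/5, 1/5, 2/5) → H(X|Y=1) = 1.5219
H(X|Y) = (21/26)·1.5751 + (5/26)·1.5219 = 1.5649 bits

I(X;Y) = H(X) - H(X|Y) = 1.5766 - 1.5649 = 0.0117 bits

Cross-check via I(X;Y) = H(X) + H(Y) - H(X,Y): computing H(Y) from the column sums and H(X,Y) from the 6 cells in the same way gives H(Y) = 0.7063 bits and H(X,Y) = 2.2712 bits, so
I(X;Y) = 1.5766 + 0.7063 - 2.2712 = 0.0117 bits ✓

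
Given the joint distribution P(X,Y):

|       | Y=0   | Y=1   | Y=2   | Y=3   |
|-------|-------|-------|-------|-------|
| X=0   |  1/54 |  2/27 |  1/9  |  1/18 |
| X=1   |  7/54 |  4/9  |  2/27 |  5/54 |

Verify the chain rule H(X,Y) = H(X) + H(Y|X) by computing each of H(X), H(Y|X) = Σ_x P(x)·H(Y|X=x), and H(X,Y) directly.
H(X) = 0.8256 bits, H(Y|X) = 1.6410 bits, H(X,Y) = 2.4666 bits

Marginal of X (row sums):
  P(X=0) = 1/54 + 2/27 + 1/9 + 1/18 = 7/27
  P(X=1) = 7/54 + 4/9 + 2/27 + 5/54 = 20/27
H(X) = -[(7/27)·log₂(7/27) + (20/27)·log₂(20/27)]
  = 0.5049159 + 0.3207107 = 0.8256 bits

H(Y|X) = Σ_x P(x)·H(Y|X=x):
  X=0: P(X=0) = 7/27, P(Y|X=0) = (1/14, 2/7, 3/7, 3/14) → H(Y|X=0) = 1.7884505
  X=1: P(X=1) = 20/27, P(Y|X=1) = (7/40, 3/5, 1/10, 1/8) → H(Y|X=1) = 1.5894225
H(Y|X) = (7/27)·1.7884505 + (20/27)·1.5894225 = 1.6410 bits

H(X,Y) = -Σ_{x,y} P(x,y) log₂ P(x,y). Per-cell terms -P(x,y)·log₂P(x,y):
  X=0: 0.1065720, 0.2781398, 0.3522139, 0.2316625
  X=1: 0.3820876, 0.5199667, 0.2781398, 0.3178666
Sum of the 8 terms: H(X,Y) = 2.4666 bits

Chain rule check:
  H(X) + H(Y|X) = 0.8256 + 1.6410 = 2.4666 bits
  H(X,Y) = 2.4666 bits
✓ Chain rule verified.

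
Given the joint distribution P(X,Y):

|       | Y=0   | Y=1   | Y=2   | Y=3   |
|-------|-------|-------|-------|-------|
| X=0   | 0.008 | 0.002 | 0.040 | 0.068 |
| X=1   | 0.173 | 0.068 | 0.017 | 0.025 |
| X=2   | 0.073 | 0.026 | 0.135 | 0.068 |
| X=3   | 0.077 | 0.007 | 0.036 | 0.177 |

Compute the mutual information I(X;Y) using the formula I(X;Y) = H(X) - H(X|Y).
0.3282 bits

I(X;Y) = H(X) - H(X|Y)

Marginal of X (row sums):
  P(X=0) = 0.008 + 0.002 + 0.040 + 0.068 = 0.118
  P(X=1) = 0.173 + 0.068 + 0.017 + 0.025 = 0.283
  P(X=2) = 0.073 + 0.026 + 0.135 + 0.068 = 0.302
  P(X=3) = 0.077 + 0.007 + 0.036 + 0.177 = 0.297
H(X) = -[0.118·log₂(0.118) + 0.283·log₂(0.283) + 0.302·log₂(0.302) + 0.297·log₂(0.297)]
  = 0.36381067 + 0.51537867 + 0.52166862 + 0.52018515 = 1.9210431 bits

Marginal of Y (column sums):
  P(Y=0) = 0.008 + 0.173 + 0.073 + 0.077 = 0.331
  P(Y=1) = 0.002 + 0.068 + 0.026 + 0.007 = 0.103
  P(Y=2) = 0.040 + 0.017 + 0.135 + 0.036 = 0.228
  P(Y=3) = 0.068 + 0.025 + 0.068 + 0.177 = 0.338
H(X|Y) = Σ_y P(y)·H(X|Y=y):
  Y=0: P(Y=0) = 0.331, P(X|Y=0) = (8/331, 173/331, 73/331, 77/331) → H(X|Y=0) = 1.58944741
  Y=1: P(Y=1) = 0.103, P(X|Y=1) = (2/103, 68/103, 26/103, 7/103) → H(X|Y=1) = 1.27086567
  Y=2: P(Y=2) = 0.228, P(X|Y=2) = (10/57, 17/228, 45/76, 3/19) → H(X|Y=2) = 1.58792774
  Y=3: P(Y=3) = 0.338, P(X|Y=3) = (34/169, 25/338, 34/169, 177/338) → H(X|Y=3) = 1.69745478
H(X|Y) = 0.331·1.58944741 + 0.103·1.27086567 + 0.228·1.58792774 + 0.338·1.69745478 = 1.5927935 bits

I(X;Y) = H(X) - H(X|Y) = 1.9210431 - 1.5927935 = 0.3282 bits

Cross-check via I(X;Y) = H(X) + H(Y) - H(X,Y): computing H(Y) from the column sums and H(X,Y) from the 16 cells in the same way gives H(Y) = 1.8809810 bits and H(X,Y) = 3.4737745 bits, so
I(X;Y) = 1.9210431 + 1.8809810 - 3.4737745 = 0.3282 bits ✓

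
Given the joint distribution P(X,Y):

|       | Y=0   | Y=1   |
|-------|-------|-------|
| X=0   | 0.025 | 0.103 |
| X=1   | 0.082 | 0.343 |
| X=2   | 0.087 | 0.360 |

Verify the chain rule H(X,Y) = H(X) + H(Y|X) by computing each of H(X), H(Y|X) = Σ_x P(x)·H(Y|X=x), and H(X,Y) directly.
H(X) = 1.4235 bits, H(Y|X) = 0.7098 bits, H(X,Y) = 2.1333 bits

Marginal of X (row sums):
  P(X=0) = 0.025 + 0.103 = 0.128
  P(X=1) = 0.082 + 0.343 = 0.425
  P(X=2) = 0.087 + 0.360 = 0.447
H(X) = -[0.128·log₂(0.128) + 0.425·log₂(0.425) + 0.447·log₂(0.447)]
  = 0.3796 + 0.5246 + 0.5193 = 1.4235 bits

H(Y|X) = Σ_x P(x)·H(Y|X=x):
  X=0: P(X=0) = 0.128, P(Y|X=0) = (25/128, 103/128) → H(Y|X=0) = 0.7125
  X=1: P(X=1) = 0.425, P(Y|X=1) = (82/425, 343/425) → H(Y|X=1) = 0.7076
  X=2: P(X=2) = 0.447, P(Y|X=2) = (29/149, 120/149) → H(Y|X=2) = 0.7111
H(Y|X) = 0.128·0.7125 + 0.425·0.7076 + 0.447·0.7111 = 0.7098 bits

H(X,Y) = -Σ_{x,y} P(x,y) log₂ P(x,y). Per-cell terms -P(x,y)·log₂P(x,y):
  X=0: 0.1330, 0.3378
  X=1: 0.2959, 0.5295
  X=2: 0.3065, 0.5306
Sum of the 6 terms: H(X,Y) = 2.1333 bits

Chain rule check:
  H(X) + H(Y|X) = 1.4235 + 0.7098 = 2.1333 bits
  H(X,Y) = 2.1333 bits
✓ Chain rule verified.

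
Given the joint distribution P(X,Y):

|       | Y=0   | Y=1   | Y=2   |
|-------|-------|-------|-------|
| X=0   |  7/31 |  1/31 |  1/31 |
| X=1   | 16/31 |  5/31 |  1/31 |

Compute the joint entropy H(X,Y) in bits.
1.8813 bits

H(X,Y) = -Σ_{x,y} P(x,y) log₂ P(x,y). Per-cell terms -P(x,y)·log₂P(x,y):
  X=0: 0.4848, 0.1598, 0.1598
  X=1: 0.4925, 0.4246, 0.1598
Sum of the 6 terms: H(X,Y) = 1.8813 bits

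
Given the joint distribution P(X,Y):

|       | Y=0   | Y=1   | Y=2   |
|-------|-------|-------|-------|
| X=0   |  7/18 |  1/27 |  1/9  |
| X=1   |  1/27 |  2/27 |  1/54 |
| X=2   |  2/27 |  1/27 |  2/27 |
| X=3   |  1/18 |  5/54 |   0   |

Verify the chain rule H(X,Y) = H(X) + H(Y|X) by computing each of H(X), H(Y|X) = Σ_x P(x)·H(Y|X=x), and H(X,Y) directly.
H(X) = 1.7224 bits, H(Y|X) = 1.1785 bits, H(X,Y) = 2.9009 bits

Marginal of X (row sums):
  P(X=0) = 7/18 + 1/27 + 1/9 = 29/54
  P(X=1) = 1/27 + 2/27 + 1/54 = 7/54
  P(X=2) = 2/27 + 1/27 + 2/27 = 5/27
  P(X=3) = 1/18 + 5/54 + 0 = 4/27
H(X) = -[(29/54)·log₂(29/54) + (7/54)·log₂(7/54) + (5/27)·log₂(5/27) + (4/27)·log₂(4/27)]
  = 0.4817 + 0.3821 + 0.4505 + 0.4081 = 1.7224 bits

H(Y|X) = Σ_x P(x)·H(Y|X=x):
  X=0: P(X=0) = 29/54, P(Y|X=0) = (21/29, 2/29, 6/29) → H(Y|X=0) = 1.0736
  X=1: P(X=1) = 7/54, P(Y|X=1) = (2/7, 4/7, 1/7) → H(Y|X=1) = 1.3788
  X=2: P(X=2) = 5/27, P(Y|X=2) = (2/5, 1/5, 2/5) → H(Y|X=2) = 1.5219
  X=3: P(X=3) = 4/27, P(Y|X=3) = (3/8, 5/8, 0) → H(Y|X=3) = 0.9544
H(Y|X) = (29/54)·1.0736 + (7/54)·1.3788 + (5/27)·1.5219 + (4/27)·0.9544 = 1.1785 bits

H(X,Y) = -Σ_{x,y} P(x,y) log₂ P(x,y). Per-cell terms -P(x,y)·log₂P(x,y):
  X=0: 0.5299, 0.1761, 0.3522
  X=1: 0.1761, 0.2781, 0.1066
  X=2: 0.2781, 0.1761, 0.2781
  X=3: 0.2317, 0.3179, 0.0000
  (cells with P = 0 contribute 0)
Sum of the 12 terms: H(X,Y) = 2.9009 bits

Chain rule check:
  H(X) + H(Y|X) = 1.7224 + 1.1785 = 2.9009 bits
  H(X,Y) = 2.9009 bits
✓ Chain rule verified.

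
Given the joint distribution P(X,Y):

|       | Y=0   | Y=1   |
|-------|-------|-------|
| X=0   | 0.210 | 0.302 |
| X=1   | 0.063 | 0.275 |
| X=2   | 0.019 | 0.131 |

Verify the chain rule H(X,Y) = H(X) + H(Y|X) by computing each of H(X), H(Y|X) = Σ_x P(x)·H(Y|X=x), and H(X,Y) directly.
H(X) = 1.4340 bits, H(Y|X) = 0.8168 bits, H(X,Y) = 2.2507 bits

Marginal of X (row sums):
  P(X=0) = 0.210 + 0.302 = 0.512
  P(X=1) = 0.063 + 0.275 = 0.338
  P(X=2) = 0.019 + 0.131 = 0.150
H(X) = -[0.512·log₂(0.512) + 0.338·log₂(0.338) + 0.150·log₂(0.150)]
  = 0.49448 + 0.52894 + 0.41054 = 1.4340 bits

H(Y|X) = Σ_x P(x)·H(Y|X=x):
  X=0: P(X=0) = 0.512, P(Y|X=0) = (105/256, 151/256) → H(Y|X=0) = 0.97658
  X=1: P(X=1) = 0.338, P(Y|X=1) = (63/338, 275/338) → H(Y|X=1) = 0.69386
  X=2: P(X=2) = 0.150, P(Y|X=2) = (19/150, 131/150) → H(Y|X=2) = 0.54823
H(Y|X) = 0.512·0.97658 + 0.338·0.69386 + 0.150·0.54823 = 0.8168 bits

H(X,Y) = -Σ_{x,y} P(x,y) log₂ P(x,y). Per-cell terms -P(x,y)·log₂P(x,y):
  X=0: 0.47282, 0.52167
  X=1: 0.25128, 0.51219
  X=2: 0.10864, 0.38414
Sum of the 6 terms: H(X,Y) = 2.2507 bits

Chain rule check:
  H(X) + H(Y|X) = 1.4340 + 0.8168 = 2.2508 bits
  H(X,Y) = 2.2507 bits
✓ Chain rule verified (Δ = 0.0001 is 4-dp rounding noise: each of the three values was rounded independently).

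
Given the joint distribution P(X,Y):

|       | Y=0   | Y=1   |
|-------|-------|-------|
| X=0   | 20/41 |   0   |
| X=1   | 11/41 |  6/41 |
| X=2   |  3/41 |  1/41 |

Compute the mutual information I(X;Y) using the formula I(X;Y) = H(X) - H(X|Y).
0.1919 bits

I(X;Y) = H(X) - H(X|Y)

Marginal of X (row sums):
  P(X=0) = 20/41 + 0 = 20/41
  P(X=1) = 11/41 + 6/41 = 17/41
  P(X=2) = 3/41 + 1/41 = 4/41
H(X) = -[(20/41)·log₂(20/41) + (17/41)·log₂(17/41) + (4/41)·log₂(4/41)]
  = 0.5052 + 0.5266 + 0.3276 = 1.3594 bits

Marginal of Y (column sums):
  P(Y=0) = 20/41 + 11/41 + 3/41 = 34/41
  P(Y=1) = 0 + 6/41 + 1/41 = 7/41
H(X|Y) = Σ_y P(y)·H(X|Y=y):
  Y=0: P(Y=0) = 34/41, P(X|Y=0) = (10/17, 11/34, 3/34) → H(X|Y=0) = 1.2861
  Y=1: P(Y=1) = 7/41, P(X|Y=1) = (0, 6/7, 1/7) → H(X|Y=1) = 0.5917
H(X|Y) = (34/41)·1.2861 + (7/41)·0.5917 = 1.1675 bits

I(X;Y) = H(X) - H(X|Y) = 1.3594 - 1.1675 = 0.1919 bits

Cross-check via I(X;Y) = H(X) + H(Y) - H(X,Y): computing H(Y) from the column sums and H(X,Y) from the 6 cells in the same way gives H(Y) = 0.6594 bits and H(X,Y) = 1.8269 bits, so
I(X;Y) = 1.3594 + 0.6594 - 1.8269 = 0.1919 bits ✓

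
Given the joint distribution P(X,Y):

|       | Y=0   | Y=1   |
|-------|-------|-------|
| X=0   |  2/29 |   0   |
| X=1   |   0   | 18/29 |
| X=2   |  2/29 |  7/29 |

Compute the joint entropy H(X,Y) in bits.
1.4542 bits

H(X,Y) = -Σ_{x,y} P(x,y) log₂ P(x,y). Per-cell terms -P(x,y)·log₂P(x,y):
  X=0: 0.26607, 0.00000
  X=1: 0.00000, 0.42707
  X=2: 0.26607, 0.49498
  (cells with P = 0 contribute 0)
Sum of the 6 terms: H(X,Y) = 1.4542 bits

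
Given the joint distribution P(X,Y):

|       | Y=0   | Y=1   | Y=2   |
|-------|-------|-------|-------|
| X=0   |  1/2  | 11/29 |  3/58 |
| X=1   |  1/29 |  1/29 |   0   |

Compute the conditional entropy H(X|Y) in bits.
0.3557 bits

H(X|Y) = H(X,Y) - H(Y)

H(X,Y) = -Σ_{x,y} P(x,y) log₂ P(x,y). Per-cell terms -P(x,y)·log₂P(x,y):
  X=0: 0.500000, 0.530484, 0.221018
  X=1: 0.167517, 0.167517, 0.000000
  (cells with P = 0 contribute 0)
Sum of the 6 terms: H(X,Y) = 1.58654 bits

Marginal of Y (column sums):
  P(Y=0) = 1/2 + 1/29 = 31/58
  P(Y=1) = 11/29 + 1/29 = 12/29
  P(Y=2) = 3/58 + 0 = 3/58
H(Y) = -[(31/58)·log₂(31/58) + (12/29)·log₂(12/29) + (3/58)·log₂(3/58)]
  = 0.483057 + 0.526766 + 0.221018 = 1.23084 bits

H(X|Y) = H(X,Y) - H(Y) = 1.58654 - 1.23084 = 0.3557 bits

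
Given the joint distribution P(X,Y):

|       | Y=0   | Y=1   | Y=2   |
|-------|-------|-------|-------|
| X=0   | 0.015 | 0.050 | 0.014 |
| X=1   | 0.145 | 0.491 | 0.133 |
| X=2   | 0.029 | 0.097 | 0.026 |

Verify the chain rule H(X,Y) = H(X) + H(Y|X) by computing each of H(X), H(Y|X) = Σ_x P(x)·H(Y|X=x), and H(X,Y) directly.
H(X) = 0.9938 bits, H(Y|X) = 1.3058 bits, H(X,Y) = 2.2996 bits

Marginal of X (row sums):
  P(X=0) = 0.015 + 0.050 + 0.014 = 0.079
  P(X=1) = 0.145 + 0.491 + 0.133 = 0.769
  P(X=2) = 0.029 + 0.097 + 0.026 = 0.152
H(X) = -[0.079·log₂(0.079) + 0.769·log₂(0.769) + 0.152·log₂(0.152)]
  = 0.28930 + 0.29141 + 0.41311 = 0.9938 bits

H(Y|X) = Σ_x P(x)·H(Y|X=x):
  X=0: P(X=0) = 0.079, P(Y|X=0) = (15/79, 50/79, 14/79) → H(Y|X=0) = 1.31518
  X=1: P(X=1) = 0.769, P(Y|X=1) = (145/769, 491/769, 133/769) → H(Y|X=1) = 1.30495
  X=2: P(X=2) = 0.152, P(Y|X=2) = (29/152, 97/152, 13/76) → H(Y|X=2) = 1.30527
H(Y|X) = 0.079·1.31518 + 0.769·1.30495 + 0.152·1.30527 = 1.3058 bits

H(X,Y) = -Σ_{x,y} P(x,y) log₂ P(x,y). Per-cell terms -P(x,y)·log₂P(x,y):
  X=0: 0.09088, 0.21610, 0.08622
  X=1: 0.40395, 0.50387, 0.38710
  X=2: 0.14813, 0.32649, 0.13690
Sum of the 9 terms: H(X,Y) = 2.2996 bits

Chain rule check:
  H(X) + H(Y|X) = 0.9938 + 1.3058 = 2.2996 bits
  H(X,Y) = 2.2996 bits
✓ Chain rule verified.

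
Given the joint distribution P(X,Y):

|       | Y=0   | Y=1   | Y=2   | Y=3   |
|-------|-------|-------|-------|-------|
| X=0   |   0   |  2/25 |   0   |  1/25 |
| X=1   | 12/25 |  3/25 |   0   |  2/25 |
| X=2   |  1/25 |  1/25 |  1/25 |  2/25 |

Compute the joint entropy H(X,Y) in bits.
2.4929 bits

H(X,Y) = -Σ_{x,y} P(x,y) log₂ P(x,y). Per-cell terms -P(x,y)·log₂P(x,y):
  X=0: 0.00000, 0.29151, 0.00000, 0.18575
  X=1: 0.50827, 0.36707, 0.00000, 0.29151
  X=2: 0.18575, 0.18575, 0.18575, 0.29151
  (cells with P = 0 contribute 0)
Sum of the 12 terms: H(X,Y) = 2.4929 bits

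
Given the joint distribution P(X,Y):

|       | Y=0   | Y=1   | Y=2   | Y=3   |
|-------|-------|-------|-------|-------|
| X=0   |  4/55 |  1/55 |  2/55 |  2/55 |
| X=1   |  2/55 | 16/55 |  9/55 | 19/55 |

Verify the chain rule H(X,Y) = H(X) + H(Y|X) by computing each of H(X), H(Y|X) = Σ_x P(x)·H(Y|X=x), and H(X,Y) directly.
H(X) = 0.6429 bits, H(Y|X) = 1.7341 bits, H(X,Y) = 2.3770 bits

Marginal of X (row sums):
  P(X=0) = 4/55 + 1/55 + 2/55 + 2/55 = 9/55
  P(X=1) = 2/55 + 16/55 + 9/55 + 19/55 = 46/55
H(X) = -[(9/55)·log₂(9/55) + (46/55)·log₂(46/55)]
  = 0.4273 + 0.2156 = 0.6429 bits

H(Y|X) = Σ_x P(x)·H(Y|X=x):
  X=0: P(X=0) = 9/55, P(Y|X=0) = (4/9, 1/9, 2/9, 2/9) → H(Y|X=0) = 1.8366
  X=1: P(X=1) = 46/55, P(Y|X=1) = (1/23, 8/23, 9/46, 19/46) → H(Y|X=1) = 1.7140
H(Y|X) = (9/55)·1.8366 + (46/55)·1.7140 = 1.7341 bits

H(X,Y) = -Σ_{x,y} P(x,y) log₂ P(x,y). Per-cell terms -P(x,y)·log₂P(x,y):
  X=0: 0.2750, 0.1051, 0.1739, 0.1739
  X=1: 0.1739, 0.5182, 0.4273, 0.5297
Sum of the 8 terms: H(X,Y) = 2.3770 bits

Chain rule check:
  H(X) + H(Y|X) = 0.6429 + 1.7341 = 2.3770 bits
  H(X,Y) = 2.3770 bits
✓ Chain rule verified.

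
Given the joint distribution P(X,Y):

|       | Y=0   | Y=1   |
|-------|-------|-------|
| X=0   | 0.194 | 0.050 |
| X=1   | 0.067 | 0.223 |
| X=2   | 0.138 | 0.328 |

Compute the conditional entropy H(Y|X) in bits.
0.8131 bits

H(Y|X) = H(X,Y) - H(X)

H(X,Y) = -Σ_{x,y} P(x,y) log₂ P(x,y). Per-cell terms -P(x,y)·log₂P(x,y):
  X=0: 0.45898, 0.21610
  X=1: 0.26128, 0.48277
  X=2: 0.39430, 0.52750
Sum of the 6 terms: H(X,Y) = 2.3409 bits

Marginal of X (row sums):
  P(X=0) = 0.194 + 0.050 = 0.244
  P(X=1) = 0.067 + 0.223 = 0.290
  P(X=2) = 0.138 + 0.328 = 0.466
H(X) = -[0.244·log₂(0.244) + 0.290·log₂(0.290) + 0.466·log₂(0.466)]
  = 0.49655 + 0.51790 + 0.51334 = 1.5278 bits

H(Y|X) = H(X,Y) - H(X) = 2.3409 - 1.5278 = 0.8131 bits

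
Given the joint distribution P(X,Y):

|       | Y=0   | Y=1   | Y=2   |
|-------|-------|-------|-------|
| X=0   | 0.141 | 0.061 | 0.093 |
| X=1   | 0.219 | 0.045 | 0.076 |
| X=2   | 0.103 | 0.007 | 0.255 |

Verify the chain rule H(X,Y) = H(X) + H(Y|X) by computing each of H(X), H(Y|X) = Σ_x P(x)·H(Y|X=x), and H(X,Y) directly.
H(X) = 1.5795 bits, H(Y|X) = 1.2382 bits, H(X,Y) = 2.8176 bits

Marginal of X (row sums):
  P(X=0) = 0.141 + 0.061 + 0.093 = 0.295
  P(X=1) = 0.219 + 0.045 + 0.076 = 0.340
  P(X=2) = 0.103 + 0.007 + 0.255 = 0.365
H(X) = -[0.295·log₂(0.295) + 0.340·log₂(0.340) + 0.365·log₂(0.365)]
  = 0.5196 + 0.5292 + 0.5307 = 1.5795 bits

H(Y|X) = Σ_x P(x)·H(Y|X=x):
  X=0: P(X=0) = 0.295, P(Y|X=0) = (141/295, 61/295, 93/295) → H(Y|X=0) = 1.5043
  X=1: P(X=1) = 0.340, P(Y|X=1) = (219/340, 9/68, 19/85) → H(Y|X=1) = 1.2781
  X=2: P(X=2) = 0.365, P(Y|X=2) = (103/365, 7/365, 51/73) → H(Y|X=2) = 0.9859
H(Y|X) = 0.295·1.5043 + 0.340·1.2781 + 0.365·0.9859 = 1.2382 bits

H(X,Y) = -Σ_{x,y} P(x,y) log₂ P(x,y). Per-cell terms -P(x,y)·log₂P(x,y):
  X=0: 0.3985, 0.2461, 0.3187
  X=1: 0.4798, 0.2013, 0.2826
  X=2: 0.3378, 0.0501, 0.5027
Sum of the 9 terms: H(X,Y) = 2.8176 bits

Chain rule check:
  H(X) + H(Y|X) = 1.5795 + 1.2382 = 2.8177 bits
  H(X,Y) = 2.8176 bits
✓ Chain rule verified (Δ = 0.0001 is 4-dp rounding noise: each of the three values was rounded independently).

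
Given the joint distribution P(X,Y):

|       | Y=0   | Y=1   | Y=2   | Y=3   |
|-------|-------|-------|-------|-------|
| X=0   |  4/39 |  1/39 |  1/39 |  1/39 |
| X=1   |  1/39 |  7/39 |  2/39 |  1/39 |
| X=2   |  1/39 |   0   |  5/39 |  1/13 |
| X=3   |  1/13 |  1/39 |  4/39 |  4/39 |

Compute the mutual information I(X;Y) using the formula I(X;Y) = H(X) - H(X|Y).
0.3856 bits

I(X;Y) = H(X) - H(X|Y)

Marginal of X (row sums):
  P(X=0) = 4/39 + 1/39 + 1/39 + 1/39 = 7/39
  P(X=1) = 1/39 + 7/39 + 2/39 + 1/39 = 11/39
  P(X=2) = 1/39 + 0 + 5/39 + 1/13 = 3/13
  P(X=3) = 1/13 + 1/39 + 4/39 + 4/39 = 4/13
H(X) = -[(7/39)·log₂(7/39) + (11/39)·log₂(11/39) + (3/13)·log₂(3/13) + (4/13)·log₂(4/13)]
  = 0.444778 + 0.515017 + 0.488187 + 0.523212 = 1.97119 bits

Marginal of Y (column sums):
  P(Y=0) = 4/39 + 1/39 + 1/39 + 1/13 = 3/13
  P(Y=1) = 1/39 + 7/39 + 0 + 1/39 = 3/13
  P(Y=2) = 1/39 + 2/39 + 5/39 + 4/39 = 4/13
  P(Y=3) = 1/39 + 1/39 + 1/13 + 4/39 = 3/13
H(X|Y) = Σ_y P(y)·H(X|Y=y):
  Y=0: P(Y=0) = 3/13, P(X|Y=0) = (4/9, 1/9, 1/9, 1/3) → H(X|Y=0) = 1.752715
  Y=1: P(Y=1) = 3/13, P(X|Y=1) = (1/9, 7/9, 0, 1/9) → H(X|Y=1) = 0.986427
  Y=2: P(Y=2) = 4/13, P(X|Y=2) = (1/12, 1/6, 5/12, 1/3) → H(X|Y=2) = 1.784159
  Y=3: P(Y=3) = 3/13, P(X|Y=3) = (1/9, 1/9, 1/3, 4/9) → H(X|Y=3) = 1.752715
H(X|Y) = (3/13)·1.752715 + (3/13)·0.986427 + (4/13)·1.784159 + (3/13)·1.752715 = 1.58555 bits

I(X;Y) = H(X) - H(X|Y) = 1.97119 - 1.58555 = 0.3856 bits

Cross-check via I(X;Y) = H(X) + H(Y) - H(X,Y): computing H(Y) from the column sums and H(X,Y) from the 16 cells in the same way gives H(Y) = 1.98777 bits and H(X,Y) = 3.57333 bits, so
I(X;Y) = 1.97119 + 1.98777 - 3.57333 = 0.3856 bits ✓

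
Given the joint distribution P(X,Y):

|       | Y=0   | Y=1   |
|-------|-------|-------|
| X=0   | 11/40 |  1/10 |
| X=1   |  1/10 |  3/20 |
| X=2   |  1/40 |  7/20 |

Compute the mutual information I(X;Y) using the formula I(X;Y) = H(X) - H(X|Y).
0.2820 bits

I(X;Y) = H(X) - H(X|Y)

Marginal of X (row sums):
  P(X=0) = 11/40 + 1/10 = 3/8
  P(X=1) = 1/10 + 3/20 = 1/4
  P(X=2) = 1/40 + 7/20 = 3/8
H(X) = -[(3/8)·log₂(3/8) + (1/4)·log₂(1/4) + (3/8)·log₂(3/8)]
  = 0.53064 + 0.50000 + 0.53064 = 1.5613 bits

Marginal of Y (column sums):
  P(Y=0) = 11/40 + 1/10 + 1/40 = 2/5
  P(Y=1) = 1/10 + 3/20 + 7/20 = 3/5
H(X|Y) = Σ_y P(y)·H(X|Y=y):
  Y=0: P(Y=0) = 2/5, P(X|Y=0) = (11/16, 1/4, 1/16) → H(X|Y=0) = 1.12164
  Y=1: P(Y=1) = 3/5, P(X|Y=1) = (1/6, 1/4, 7/12) → H(X|Y=1) = 1.38443
H(X|Y) = (2/5)·1.12164 + (3/5)·1.38443 = 1.2793 bits

I(X;Y) = H(X) - H(X|Y) = 1.5613 - 1.2793 = 0.2820 bits

Cross-check via I(X;Y) = H(X) + H(Y) - H(X,Y): computing H(Y) from the column sums and H(X,Y) from the 6 cells in the same way gives H(Y) = 0.9710 bits and H(X,Y) = 2.2503 bits, so
I(X;Y) = 1.5613 + 0.9710 - 2.2503 = 0.2820 bits ✓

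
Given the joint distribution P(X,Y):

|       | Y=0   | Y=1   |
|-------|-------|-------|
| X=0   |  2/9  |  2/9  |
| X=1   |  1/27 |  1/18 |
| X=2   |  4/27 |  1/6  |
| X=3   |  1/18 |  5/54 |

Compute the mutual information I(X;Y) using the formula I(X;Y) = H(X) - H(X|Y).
0.0063 bits

I(X;Y) = H(X) - H(X|Y)

Marginal of X (row sums):
  P(X=0) = 2/9 + 2/9 = 4/9
  P(X=1) = 1/27 + 1/18 = 5/54
  P(X=2) = 4/27 + 1/6 = 17/54
  P(X=3) = 1/18 + 5/54 = 4/27
H(X) = -[(4/9)·log₂(4/9) + (5/54)·log₂(5/54) + (17/54)·log₂(17/54) + (4/27)·log₂(4/27)]
  = 0.519967 + 0.317867 + 0.524930 + 0.408131 = 1.770895 bits

Marginal of Y (column sums):
  P(Y=0) = 2/9 + 1/27 + 4/27 + 1/18 = 25/54
  P(Y=1) = 2/9 + 1/18 + 1/6 + 5/54 = 29/54
H(X|Y) = Σ_y P(y)·H(X|Y=y):
  Y=0: P(Y=0) = 25/54, P(X|Y=0) = (12/25, 2/25, 8/25, 3/25) → H(X|Y=0) = 1.692879
  Y=1: P(Y=1) = 29/54, P(X|Y=1) = (12/29, 3/29, 9/29, 5/29) → H(X|Y=1) = 1.826484
H(X|Y) = (25/54)·1.692879 + (29/54)·1.826484 = 1.764630 bits

I(X;Y) = H(X) - H(X|Y) = 1.770895 - 1.764630 = 0.0063 bits

Cross-check via I(X;Y) = H(X) + H(Y) - H(X,Y): computing H(Y) from the column sums and H(X,Y) from the 8 cells in the same way gives H(Y) = 0.996038 bits and H(X,Y) = 2.760668 bits, so
I(X;Y) = 1.770895 + 0.996038 - 2.760668 = 0.0063 bits ✓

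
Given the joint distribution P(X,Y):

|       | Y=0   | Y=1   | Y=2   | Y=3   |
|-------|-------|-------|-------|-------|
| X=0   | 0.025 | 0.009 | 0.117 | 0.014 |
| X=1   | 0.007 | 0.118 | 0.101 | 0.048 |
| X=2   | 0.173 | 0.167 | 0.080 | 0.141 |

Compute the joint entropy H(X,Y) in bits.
3.1600 bits

H(X,Y) = -Σ_{x,y} P(x,y) log₂ P(x,y). Per-cell terms -P(x,y)·log₂P(x,y):
  X=0: 0.1330, 0.0612, 0.3622, 0.0862
  X=1: 0.0501, 0.3638, 0.3341, 0.2103
  X=2: 0.4379, 0.4312, 0.2915, 0.3985
Sum of the 12 terms: H(X,Y) = 3.1600 bits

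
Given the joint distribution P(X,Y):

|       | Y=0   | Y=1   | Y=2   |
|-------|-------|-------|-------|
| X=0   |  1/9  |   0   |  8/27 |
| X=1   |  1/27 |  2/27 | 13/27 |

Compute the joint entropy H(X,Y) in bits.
1.8341 bits

H(X,Y) = -Σ_{x,y} P(x,y) log₂ P(x,y). Per-cell terms -P(x,y)·log₂P(x,y):
  X=0: 0.3522, 0.0000, 0.5200
  X=1: 0.1761, 0.2781, 0.5077
  (cells with P = 0 contribute 0)
Sum of the 6 terms: H(X,Y) = 1.8341 bits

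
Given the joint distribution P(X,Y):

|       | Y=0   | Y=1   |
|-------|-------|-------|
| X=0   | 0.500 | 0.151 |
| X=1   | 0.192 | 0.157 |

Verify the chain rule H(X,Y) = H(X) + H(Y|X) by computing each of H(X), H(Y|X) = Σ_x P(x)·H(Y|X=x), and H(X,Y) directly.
H(X) = 0.9332 bits, H(Y|X) = 0.8552 bits, H(X,Y) = 1.7883 bits

Marginal of X (row sums):
  P(X=0) = 0.500 + 0.151 = 0.651
  P(X=1) = 0.192 + 0.157 = 0.349
H(X) = -[0.651·log₂(0.651) + 0.349·log₂(0.349)]
  = 0.40315 + 0.53003 = 0.9332 bits

H(Y|X) = Σ_x P(x)·H(Y|X=x):
  X=0: P(X=0) = 0.651, P(Y|X=0) = (500/651, 151/651) → H(Y|X=0) = 0.78140
  X=1: P(X=1) = 0.349, P(Y|X=1) = (192/349, 157/349) → H(Y|X=1) = 0.99273
H(Y|X) = 0.651·0.78140 + 0.349·0.99273 = 0.8552 bits

H(X,Y) = -Σ_{x,y} P(x,y) log₂ P(x,y). Per-cell terms -P(x,y)·log₂P(x,y):
  X=0: 0.50000, 0.41183
  X=1: 0.45712, 0.41937
Sum of the 4 terms: H(X,Y) = 1.7883 bits

Chain rule check:
  H(X) + H(Y|X) = 0.9332 + 0.8552 = 1.7884 bits
  H(X,Y) = 1.7883 bits
✓ Chain rule verified (Δ = 0.0001 is 4-dp rounding noise: each of the three values was rounded independently).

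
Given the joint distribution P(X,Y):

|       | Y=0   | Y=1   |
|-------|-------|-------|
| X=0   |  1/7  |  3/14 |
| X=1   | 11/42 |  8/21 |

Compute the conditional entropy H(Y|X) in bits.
0.9736 bits

H(Y|X) = H(X,Y) - H(X)

H(X,Y) = -Σ_{x,y} P(x,y) log₂ P(x,y). Per-cell terms -P(x,y)·log₂P(x,y):
  X=0: 0.4011, 0.4762
  X=1: 0.5062, 0.5304
Sum of the 4 terms: H(X,Y) = 1.9139 bits

Marginal of X (row sums):
  P(X=0) = 1/7 + 3/14 = 5/14
  P(X=1) = 11/42 + 8/21 = 9/14
H(X) = -[(5/14)·log₂(5/14) + (9/14)·log₂(9/14)]
  = 0.5305 + 0.4098 = 0.9403 bits

H(Y|X) = H(X,Y) - H(X) = 1.9139 - 0.9403 = 0.9736 bits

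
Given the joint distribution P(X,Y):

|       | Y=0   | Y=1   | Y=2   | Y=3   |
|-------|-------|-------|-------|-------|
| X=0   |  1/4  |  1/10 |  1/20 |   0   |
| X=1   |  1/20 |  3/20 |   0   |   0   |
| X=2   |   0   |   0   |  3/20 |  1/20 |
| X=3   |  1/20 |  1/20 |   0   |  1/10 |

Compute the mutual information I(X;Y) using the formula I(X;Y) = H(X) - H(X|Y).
0.7821 bits

I(X;Y) = H(X) - H(X|Y)

Marginal of X (row sums):
  P(X=0) = 1/4 + 1/10 + 1/20 + 0 = 2/5
  P(X=1) = 1/20 + 3/20 + 0 + 0 = 1/5
  P(X=2) = 0 + 0 + 3/20 + 1/20 = 1/5
  P(X=3) = 1/20 + 1/20 + 0 + 1/10 = 1/5
H(X) = -[(2/5)·log₂(2/5) + (1/5)·log₂(1/5) + (1/5)·log₂(1/5) + (1/5)·log₂(1/5)]
  = 0.528771 + 0.464386 + 0.464386 + 0.464386 = 1.92193 bits

Marginal of Y (column sums):
  P(Y=0) = 1/4 + 1/20 + 0 + 1/20 = 7/20
  P(Y=1) = 1/10 + 3/20 + 0 + 1/20 = 3/10
  P(Y=2) = 1/20 + 0 + 3/20 + 0 = 1/5
  P(Y=3) = 0 + 0 + 1/20 + 1/10 = 3/20
H(X|Y) = Σ_y P(y)·H(X|Y=y):
  Y=0: P(Y=0) = 7/20, P(X|Y=0) = (5/7, 1/7, 0, 1/7) → H(X|Y=0) = 1.148835
  Y=1: P(Y=1) = 3/10, P(X|Y=1) = (1/3, 1/2, 0, 1/6) → H(X|Y=1) = 1.459148
  Y=2: P(Y=2) = 1/5, P(X|Y=2) = (1/4, 0, 3/4, 0) → H(X|Y=2) = 0.811278
  Y=3: P(Y=3) = 3/20, P(X|Y=3) = (0, 0, 1/3, 2/3) → H(X|Y=3) = 0.918296
H(X|Y) = (7/20)·1.148835 + (3/10)·1.459148 + (1/5)·0.811278 + (3/20)·0.918296 = 1.13984 bits

I(X;Y) = H(X) - H(X|Y) = 1.92193 - 1.13984 = 0.7821 bits

Cross-check via I(X;Y) = H(X) + H(Y) - H(X,Y): computing H(Y) from the column sums and H(X,Y) from the 16 cells in the same way gives H(Y) = 1.92612 bits and H(X,Y) = 3.06596 bits, so
I(X;Y) = 1.92193 + 1.92612 - 3.06596 = 0.7821 bits ✓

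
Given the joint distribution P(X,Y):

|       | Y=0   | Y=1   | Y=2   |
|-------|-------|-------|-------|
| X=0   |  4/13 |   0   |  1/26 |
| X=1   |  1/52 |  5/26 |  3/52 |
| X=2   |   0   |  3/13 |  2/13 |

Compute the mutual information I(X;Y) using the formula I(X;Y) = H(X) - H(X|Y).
0.7099 bits

I(X;Y) = H(X) - H(X|Y)

Marginal of X (row sums):
  P(X=0) = 4/13 + 0 + 1/26 = 9/26
  P(X=1) = 1/52 + 5/26 + 3/52 = 7/26
  P(X=2) = 0 + 3/13 + 2/13 = 5/13
H(X) = -[(9/26)·log₂(9/26) + (7/26)·log₂(7/26) + (5/13)·log₂(5/13)]
  = 0.52979 + 0.50968 + 0.53020 = 1.56967 bits

Marginal of Y (column sums):
  P(Y=0) = 4/13 + 1/52 + 0 = 17/52
  P(Y=1) = 0 + 5/26 + 3/13 = 11/26
  P(Y=2) = 1/26 + 3/52 + 2/13 = 1/4
H(X|Y) = Σ_y P(y)·H(X|Y=y):
  Y=0: P(Y=0) = 17/52, P(X|Y=0) = (16/17, 1/17, 0) → H(X|Y=0) = 0.32276
  Y=1: P(Y=1) = 11/26, P(X|Y=1) = (0, 5/11, 6/11) → H(X|Y=1) = 0.99403
  Y=2: P(Y=2) = 1/4, P(X|Y=2) = (2/13, 3/13, 8/13) → H(X|Y=2) = 1.33468
H(X|Y) = (17/52)·0.32276 + (11/26)·0.99403 + (1/4)·1.33468 = 0.85974 bits

I(X;Y) = H(X) - H(X|Y) = 1.56967 - 0.85974 = 0.7099 bits

Cross-check via I(X;Y) = H(X) + H(Y) - H(X,Y): computing H(Y) from the column sums and H(X,Y) from the 9 cells in the same way gives H(Y) = 1.55236 bits and H(X,Y) = 2.41210 bits, so
I(X;Y) = 1.56967 + 1.55236 - 2.41210 = 0.7099 bits ✓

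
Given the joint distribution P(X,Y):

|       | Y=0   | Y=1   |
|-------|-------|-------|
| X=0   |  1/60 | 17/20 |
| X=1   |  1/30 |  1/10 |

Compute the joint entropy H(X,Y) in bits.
0.7935 bits

H(X,Y) = -Σ_{x,y} P(x,y) log₂ P(x,y). Per-cell terms -P(x,y)·log₂P(x,y):
  X=0: 0.0984, 0.1993
  X=1: 0.1636, 0.3322
Sum of the 4 terms: H(X,Y) = 0.7935 bits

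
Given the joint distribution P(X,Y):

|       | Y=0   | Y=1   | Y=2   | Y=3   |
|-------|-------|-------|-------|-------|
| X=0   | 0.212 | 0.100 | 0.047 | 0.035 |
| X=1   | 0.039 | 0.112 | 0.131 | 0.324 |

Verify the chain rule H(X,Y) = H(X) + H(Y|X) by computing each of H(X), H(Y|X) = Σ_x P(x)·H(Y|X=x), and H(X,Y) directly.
H(X) = 0.9673 bits, H(Y|X) = 1.6631 bits, H(X,Y) = 2.6304 bits

Marginal of X (row sums):
  P(X=0) = 0.212 + 0.100 + 0.047 + 0.035 = 0.394
  P(X=1) = 0.039 + 0.112 + 0.131 + 0.324 = 0.606
H(X) = -[0.394·log₂(0.394) + 0.606·log₂(0.606)]
  = 0.52943 + 0.43790 = 0.9673 bits

H(Y|X) = Σ_x P(x)·H(Y|X=x):
  X=0: P(X=0) = 0.394, P(Y|X=0) = (106/197, 50/197, 47/394, 35/394) → H(Y|X=0) = 1.65937
  X=1: P(X=1) = 0.606, P(Y|X=1) = (13/202, 56/303, 131/606, 54/101) → H(Y|X=1) = 1.66554
H(Y|X) = 0.394·1.65937 + 0.606·1.66554 = 1.6631 bits

H(X,Y) = -Σ_{x,y} P(x,y) log₂ P(x,y). Per-cell terms -P(x,y)·log₂P(x,y):
  X=0: 0.47443, 0.33219, 0.20733, 0.16928
  X=1: 0.18253, 0.35374, 0.38414, 0.52680
Sum of the 8 terms: H(X,Y) = 2.6304 bits

Chain rule check:
  H(X) + H(Y|X) = 0.9673 + 1.6631 = 2.6304 bits
  H(X,Y) = 2.6304 bits
✓ Chain rule verified.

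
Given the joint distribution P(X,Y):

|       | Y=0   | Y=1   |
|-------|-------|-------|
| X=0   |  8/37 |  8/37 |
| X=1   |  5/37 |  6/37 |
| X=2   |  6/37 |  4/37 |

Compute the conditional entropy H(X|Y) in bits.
1.5443 bits

H(X|Y) = H(X,Y) - H(Y)

H(X,Y) = -Σ_{x,y} P(x,y) log₂ P(x,y). Per-cell terms -P(x,y)·log₂P(x,y):
  X=0: 0.4777, 0.4777
  X=1: 0.3902, 0.4256
  X=2: 0.4256, 0.3470
Sum of the 6 terms: H(X,Y) = 2.5438 bits

Marginal of Y (column sums):
  P(Y=0) = 8/37 + 5/37 + 6/37 = 19/37
  P(Y=1) = 8/37 + 6/37 + 4/37 = 18/37
H(Y) = -[(19/37)·log₂(19/37) + (18/37)·log₂(18/37)]
  = 0.4938 + 0.5057 = 0.9995 bits

H(X|Y) = H(X,Y) - H(Y) = 2.5438 - 0.9995 = 1.5443 bits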